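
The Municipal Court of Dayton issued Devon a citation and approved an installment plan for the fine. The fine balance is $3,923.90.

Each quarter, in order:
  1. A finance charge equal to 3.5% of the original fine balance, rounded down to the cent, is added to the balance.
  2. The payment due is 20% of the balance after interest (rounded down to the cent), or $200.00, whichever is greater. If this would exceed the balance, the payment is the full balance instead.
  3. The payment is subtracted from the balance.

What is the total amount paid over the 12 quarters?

# | Opening | Interest | Payment | End bal
1 | $3,923.90 | $137.33 | $812.24 | $3,248.99
2 | $3,248.99 | $137.33 | $677.26 | $2,709.06
3 | $2,709.06 | $137.33 | $569.27 | $2,277.12
4 | $2,277.12 | $137.33 | $482.89 | $1,931.56
5 | $1,931.56 | $137.33 | $413.77 | $1,655.12
6 | $1,655.12 | $137.33 | $358.49 | $1,433.96
7 | $1,433.96 | $137.33 | $314.25 | $1,257.04
8 | $1,257.04 | $137.33 | $278.87 | $1,115.50
9 | $1,115.50 | $137.33 | $250.56 | $1,002.27
10 | $1,002.27 | $137.33 | $227.92 | $911.68
11 | $911.68 | $137.33 | $209.80 | $839.21
12 | $839.21 | $137.33 | $200.00 | $776.54
Total paid: $4,795.32

$4,795.32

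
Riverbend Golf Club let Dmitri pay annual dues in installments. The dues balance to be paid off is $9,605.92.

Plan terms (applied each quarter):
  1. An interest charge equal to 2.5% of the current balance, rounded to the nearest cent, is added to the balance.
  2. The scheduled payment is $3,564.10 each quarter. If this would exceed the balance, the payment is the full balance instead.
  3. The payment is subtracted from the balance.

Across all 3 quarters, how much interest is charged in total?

Quarter 1: opening $9,605.92; interest $240.15 → $9,846.07; payment $3,564.10; balance $6,281.97
Quarter 2: opening $6,281.97; interest $157.05 → $6,439.02; payment $3,564.10; balance $2,874.92
Quarter 3: opening $2,874.92; interest $71.87 → $2,946.79; payment $2,946.79; balance $0.00
Total interest: $240.15 + $157.05 + $71.87 = $469.07

$469.07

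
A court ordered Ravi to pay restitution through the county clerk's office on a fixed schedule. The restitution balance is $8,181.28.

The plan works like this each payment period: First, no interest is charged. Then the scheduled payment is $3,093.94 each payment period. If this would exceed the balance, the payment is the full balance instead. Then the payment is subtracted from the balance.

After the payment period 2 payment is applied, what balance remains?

Payment period 1: $8,181.28 − $3,093.94 → $5,087.34
Payment period 2: $5,087.34 − $3,093.94 → $1,993.40

$1,993.40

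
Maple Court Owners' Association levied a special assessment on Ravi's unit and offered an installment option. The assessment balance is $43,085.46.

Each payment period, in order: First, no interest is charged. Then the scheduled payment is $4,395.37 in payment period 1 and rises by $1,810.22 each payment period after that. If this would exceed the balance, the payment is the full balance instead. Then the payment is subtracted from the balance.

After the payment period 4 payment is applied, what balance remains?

# | Opening | Payment | End bal
1 | $43,085.46 | $4,395.37 | $38,690.09
2 | $38,690.09 | $6,205.59 | $32,484.50
3 | $32,484.50 | $8,015.81 | $24,468.69
4 | $24,468.69 | $9,826.03 | $14,642.66

$14,642.66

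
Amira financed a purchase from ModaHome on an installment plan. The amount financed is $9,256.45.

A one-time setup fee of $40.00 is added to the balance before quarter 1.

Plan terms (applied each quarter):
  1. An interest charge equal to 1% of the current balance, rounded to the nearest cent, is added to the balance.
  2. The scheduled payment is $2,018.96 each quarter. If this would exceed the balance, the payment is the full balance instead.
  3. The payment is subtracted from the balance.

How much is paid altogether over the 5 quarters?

$9,566.72

Quarter 1: $9,296.45 +$92.96 interest = $9,389.41; pay $2,018.96 → $7,370.45
Quarter 2: $7,370.45 +$73.70 interest = $7,444.15; pay $2,018.96 → $5,425.19
Quarter 3: $5,425.19 +$54.25 interest = $5,479.44; pay $2,018.96 → $3,460.48
Quarter 4: $3,460.48 +$34.60 interest = $3,495.08; pay $2,018.96 → $1,476.12
Quarter 5: $1,476.12 +$14.76 interest = $1,490.88; pay $1,490.88 → $0.00
Total paid: $9,566.72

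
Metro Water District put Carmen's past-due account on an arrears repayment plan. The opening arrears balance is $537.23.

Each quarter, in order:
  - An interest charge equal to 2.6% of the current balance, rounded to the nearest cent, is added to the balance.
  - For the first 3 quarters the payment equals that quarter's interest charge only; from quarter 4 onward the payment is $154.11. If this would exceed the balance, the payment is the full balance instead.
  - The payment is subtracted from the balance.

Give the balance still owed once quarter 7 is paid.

$0.00

Quarter 1: $537.23 +$13.97 interest = $551.20; pay $13.97 → $537.23
Quarter 2: $537.23 +$13.97 interest = $551.20; pay $13.97 → $537.23
Quarter 3: $537.23 +$13.97 interest = $551.20; pay $13.97 → $537.23
Quarter 4: $537.23 +$13.97 interest = $551.20; pay $154.11 → $397.09
Quarter 5: $397.09 +$10.32 interest = $407.41; pay $154.11 → $253.30
Quarter 6: $253.30 +$6.59 interest = $259.89; pay $154.11 → $105.78
Quarter 7: $105.78 +$2.75 interest = $108.53; pay $108.53 → $0.00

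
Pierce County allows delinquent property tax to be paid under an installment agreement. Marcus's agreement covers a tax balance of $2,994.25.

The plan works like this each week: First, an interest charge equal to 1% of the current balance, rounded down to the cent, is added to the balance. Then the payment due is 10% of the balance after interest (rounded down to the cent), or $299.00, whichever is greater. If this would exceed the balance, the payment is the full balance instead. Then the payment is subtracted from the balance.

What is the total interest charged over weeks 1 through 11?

$176.44

Week 1: opening $2,994.25; interest $29.94 → $3,024.19; payment $302.41; balance $2,721.78
Week 2: opening $2,721.78; interest $27.21 → $2,748.99; payment $299.00; balance $2,449.99
Week 3: opening $2,449.99; interest $24.49 → $2,474.48; payment $299.00; balance $2,175.48
Week 4: opening $2,175.48; interest $21.75 → $2,197.23; payment $299.00; balance $1,898.23
Week 5: opening $1,898.23; interest $18.98 → $1,917.21; payment $299.00; balance $1,618.21
Week 6: opening $1,618.21; interest $16.18 → $1,634.39; payment $299.00; balance $1,335.39
Week 7: opening $1,335.39; interest $13.35 → $1,348.74; payment $299.00; balance $1,049.74
Week 8: opening $1,049.74; interest $10.49 → $1,060.23; payment $299.00; balance $761.23
Week 9: opening $761.23; interest $7.61 → $768.84; payment $299.00; balance $469.84
Week 10: opening $469.84; interest $4.69 → $474.53; payment $299.00; balance $175.53
Week 11: opening $175.53; interest $1.75 → $177.28; payment $177.28; balance $0.00
Total interest: $29.94 + $27.21 + $24.49 + $21.75 + $18.98 + $16.18 + $13.35 + $10.49 + $7.61 + $4.69 + $1.75 = $176.44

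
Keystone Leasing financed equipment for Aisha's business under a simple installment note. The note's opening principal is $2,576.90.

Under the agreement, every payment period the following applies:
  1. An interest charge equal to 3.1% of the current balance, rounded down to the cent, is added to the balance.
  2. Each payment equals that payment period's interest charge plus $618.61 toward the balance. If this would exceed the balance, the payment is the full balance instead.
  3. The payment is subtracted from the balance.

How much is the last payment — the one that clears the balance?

# | Opening | Interest | Payment | End bal
1 | $2,576.90 | $79.88 | $698.49 | $1,958.29
2 | $1,958.29 | $60.70 | $679.31 | $1,339.68
3 | $1,339.68 | $41.53 | $660.14 | $721.07
4 | $721.07 | $22.35 | $640.96 | $102.46
5 | $102.46 | $3.17 | $105.63 | $0.00

$105.63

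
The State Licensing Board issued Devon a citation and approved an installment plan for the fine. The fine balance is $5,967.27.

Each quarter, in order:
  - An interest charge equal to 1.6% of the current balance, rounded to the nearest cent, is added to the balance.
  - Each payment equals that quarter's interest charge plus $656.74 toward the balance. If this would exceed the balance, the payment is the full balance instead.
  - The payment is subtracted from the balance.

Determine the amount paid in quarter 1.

$752.22

# | Opening | Interest | Payment | End bal
1 | $5,967.27 | $95.48 | $752.22 | $5,310.53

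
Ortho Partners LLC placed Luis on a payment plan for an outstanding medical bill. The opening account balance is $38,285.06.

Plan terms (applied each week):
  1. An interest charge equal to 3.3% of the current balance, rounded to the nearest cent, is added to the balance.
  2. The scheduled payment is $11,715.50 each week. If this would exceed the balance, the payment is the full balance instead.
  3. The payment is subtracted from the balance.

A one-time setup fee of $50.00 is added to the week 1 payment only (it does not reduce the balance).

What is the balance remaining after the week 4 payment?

Week 1: $38,285.06 +$1,263.41 interest = $39,548.47; pay $11,715.50 (+ $50.00 fee) → $27,832.97
Week 2: $27,832.97 +$918.49 interest = $28,751.46; pay $11,715.50 → $17,035.96
Week 3: $17,035.96 +$562.19 interest = $17,598.15; pay $11,715.50 → $5,882.65
Week 4: $5,882.65 +$194.13 interest = $6,076.78; pay $6,076.78 → $0.00

$0.00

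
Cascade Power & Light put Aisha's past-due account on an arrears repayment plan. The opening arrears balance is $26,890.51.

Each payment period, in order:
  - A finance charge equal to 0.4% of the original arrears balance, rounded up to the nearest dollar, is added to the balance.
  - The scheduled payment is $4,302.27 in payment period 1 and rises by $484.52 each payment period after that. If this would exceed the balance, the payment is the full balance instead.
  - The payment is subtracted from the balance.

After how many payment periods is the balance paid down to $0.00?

6

Payment period 1: opening $26,890.51; interest $108.00 → $26,998.51; payment $4,302.27; balance $22,696.24
Payment period 2: opening $22,696.24; interest $108.00 → $22,804.24; payment $4,786.79; balance $18,017.45
Payment period 3: opening $18,017.45; interest $108.00 → $18,125.45; payment $5,271.31; balance $12,854.14
Payment period 4: opening $12,854.14; interest $108.00 → $12,962.14; payment $5,755.83; balance $7,206.31
Payment period 5: opening $7,206.31; interest $108.00 → $7,314.31; payment $6,240.35; balance $1,073.96
Payment period 6: opening $1,073.96; interest $108.00 → $1,181.96; payment $1,181.96; balance $0.00
Balance reaches $0.00 in payment period 6.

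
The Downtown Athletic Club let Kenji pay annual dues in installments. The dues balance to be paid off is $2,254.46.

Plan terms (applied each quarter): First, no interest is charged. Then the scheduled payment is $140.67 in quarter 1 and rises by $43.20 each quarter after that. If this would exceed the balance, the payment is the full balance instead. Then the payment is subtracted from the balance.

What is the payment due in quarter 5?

$313.47

Quarter 1: $2,254.46 − $140.67 → $2,113.79
Quarter 2: $2,113.79 − $183.87 → $1,929.92
Quarter 3: $1,929.92 − $227.07 → $1,702.85
Quarter 4: $1,702.85 − $270.27 → $1,432.58
Quarter 5: $1,432.58 − $313.47 → $1,119.11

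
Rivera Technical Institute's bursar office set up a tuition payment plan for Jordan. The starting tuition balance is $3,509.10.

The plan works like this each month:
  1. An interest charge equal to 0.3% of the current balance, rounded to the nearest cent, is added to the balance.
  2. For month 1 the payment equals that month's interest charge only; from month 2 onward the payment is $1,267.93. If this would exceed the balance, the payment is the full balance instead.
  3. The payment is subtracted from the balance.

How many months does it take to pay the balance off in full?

# | Opening | Interest | Payment | End bal
1 | $3,509.10 | $10.53 | $10.53 | $3,509.10
2 | $3,509.10 | $10.53 | $1,267.93 | $2,251.70
3 | $2,251.70 | $6.76 | $1,267.93 | $990.53
4 | $990.53 | $2.97 | $993.50 | $0.00
Balance reaches $0.00 in month 4.

4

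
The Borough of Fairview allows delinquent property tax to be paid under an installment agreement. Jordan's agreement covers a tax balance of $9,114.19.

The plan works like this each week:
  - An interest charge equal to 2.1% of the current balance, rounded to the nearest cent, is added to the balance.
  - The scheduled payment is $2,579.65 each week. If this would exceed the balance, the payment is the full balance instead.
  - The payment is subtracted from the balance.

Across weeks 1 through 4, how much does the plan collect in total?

Week 1: opening $9,114.19; interest $191.40 → $9,305.59; payment $2,579.65; balance $6,725.94
Week 2: opening $6,725.94; interest $141.24 → $6,867.18; payment $2,579.65; balance $4,287.53
Week 3: opening $4,287.53; interest $90.04 → $4,377.57; payment $2,579.65; balance $1,797.92
Week 4: opening $1,797.92; interest $37.76 → $1,835.68; payment $1,835.68; balance $0.00
Total paid: $9,574.63

$9,574.63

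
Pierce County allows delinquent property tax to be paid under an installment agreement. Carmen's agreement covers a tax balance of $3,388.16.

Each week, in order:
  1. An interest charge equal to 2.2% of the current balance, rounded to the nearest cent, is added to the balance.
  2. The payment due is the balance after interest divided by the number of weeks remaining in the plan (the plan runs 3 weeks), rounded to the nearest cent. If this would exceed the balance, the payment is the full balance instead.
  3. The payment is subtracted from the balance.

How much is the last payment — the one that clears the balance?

$1,205.58

Week 1: opening $3,388.16; interest $74.54 → $3,462.70; payment $1,154.23; balance $2,308.47
Week 2: opening $2,308.47; interest $50.79 → $2,359.26; payment $1,179.63; balance $1,179.63
Week 3: opening $1,179.63; interest $25.95 → $1,205.58; payment $1,205.58; balance $0.00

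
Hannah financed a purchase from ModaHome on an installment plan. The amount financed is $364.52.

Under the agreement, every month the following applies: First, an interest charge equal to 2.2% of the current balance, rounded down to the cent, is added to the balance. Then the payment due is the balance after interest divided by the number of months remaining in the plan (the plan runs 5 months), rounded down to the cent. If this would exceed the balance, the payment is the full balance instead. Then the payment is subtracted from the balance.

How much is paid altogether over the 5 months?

$389.26

Month 1: $364.52 +$8.01 interest = $372.53; pay $74.50 → $298.03
Month 2: $298.03 +$6.55 interest = $304.58; pay $76.14 → $228.44
Month 3: $228.44 +$5.02 interest = $233.46; pay $77.82 → $155.64
Month 4: $155.64 +$3.42 interest = $159.06; pay $79.53 → $79.53
Month 5: $79.53 +$1.74 interest = $81.27; pay $81.27 → $0.00
Total paid: $389.26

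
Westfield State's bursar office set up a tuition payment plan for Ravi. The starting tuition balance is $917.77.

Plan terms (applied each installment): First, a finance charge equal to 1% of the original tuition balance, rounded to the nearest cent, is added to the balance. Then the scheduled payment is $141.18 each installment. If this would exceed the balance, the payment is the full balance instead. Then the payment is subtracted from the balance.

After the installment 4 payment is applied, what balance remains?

$389.77

Installment 1: $917.77 +$9.18 interest = $926.95; pay $141.18 → $785.77
Installment 2: $785.77 +$9.18 interest = $794.95; pay $141.18 → $653.77
Installment 3: $653.77 +$9.18 interest = $662.95; pay $141.18 → $521.77
Installment 4: $521.77 +$9.18 interest = $530.95; pay $141.18 → $389.77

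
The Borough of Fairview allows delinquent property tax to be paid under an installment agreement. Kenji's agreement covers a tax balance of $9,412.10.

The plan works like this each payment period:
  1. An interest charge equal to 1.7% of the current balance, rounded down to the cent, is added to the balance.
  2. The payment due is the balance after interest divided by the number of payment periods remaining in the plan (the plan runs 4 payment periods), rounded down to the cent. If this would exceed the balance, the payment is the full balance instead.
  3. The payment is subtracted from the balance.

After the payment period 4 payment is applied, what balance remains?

Payment period 1: opening $9,412.10; interest $160.00 → $9,572.10; payment $2,393.02; balance $7,179.08
Payment period 2: opening $7,179.08; interest $122.04 → $7,301.12; payment $2,433.70; balance $4,867.42
Payment period 3: opening $4,867.42; interest $82.74 → $4,950.16; payment $2,475.08; balance $2,475.08
Payment period 4: opening $2,475.08; interest $42.07 → $2,517.15; payment $2,517.15; balance $0.00

$0.00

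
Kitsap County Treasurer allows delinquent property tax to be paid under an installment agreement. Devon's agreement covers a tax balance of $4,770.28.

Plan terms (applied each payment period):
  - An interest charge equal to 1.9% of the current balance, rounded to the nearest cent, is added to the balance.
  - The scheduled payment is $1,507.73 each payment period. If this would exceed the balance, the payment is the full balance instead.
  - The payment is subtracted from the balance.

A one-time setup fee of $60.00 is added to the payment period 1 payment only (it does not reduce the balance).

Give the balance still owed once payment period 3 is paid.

$437.71

# | Opening | Interest | Payment | Fee | End bal
1 | $4,770.28 | $90.64 | $1,507.73 | $60.00 | $3,353.19
2 | $3,353.19 | $63.71 | $1,507.73 | — | $1,909.17
3 | $1,909.17 | $36.27 | $1,507.73 | — | $437.71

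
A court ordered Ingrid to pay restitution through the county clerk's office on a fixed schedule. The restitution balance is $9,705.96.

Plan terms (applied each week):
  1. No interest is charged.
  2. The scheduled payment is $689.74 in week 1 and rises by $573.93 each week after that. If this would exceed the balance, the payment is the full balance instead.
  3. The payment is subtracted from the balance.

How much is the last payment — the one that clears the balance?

$517.96

Week 1: $9,705.96 − $689.74 → $9,016.22
Week 2: $9,016.22 − $1,263.67 → $7,752.55
Week 3: $7,752.55 − $1,837.60 → $5,914.95
Week 4: $5,914.95 − $2,411.53 → $3,503.42
Week 5: $3,503.42 − $2,985.46 → $517.96
Week 6: $517.96 − $517.96 → $0.00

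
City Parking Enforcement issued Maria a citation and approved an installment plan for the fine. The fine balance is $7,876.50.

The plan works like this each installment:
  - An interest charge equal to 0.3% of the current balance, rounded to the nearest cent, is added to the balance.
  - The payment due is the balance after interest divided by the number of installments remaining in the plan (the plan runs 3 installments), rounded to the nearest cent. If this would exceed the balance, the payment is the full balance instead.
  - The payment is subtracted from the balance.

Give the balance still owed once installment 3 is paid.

$0.00

# | Opening | Interest | Payment | End bal
1 | $7,876.50 | $23.63 | $2,633.38 | $5,266.75
2 | $5,266.75 | $15.80 | $2,641.28 | $2,641.27
3 | $2,641.27 | $7.92 | $2,649.19 | $0.00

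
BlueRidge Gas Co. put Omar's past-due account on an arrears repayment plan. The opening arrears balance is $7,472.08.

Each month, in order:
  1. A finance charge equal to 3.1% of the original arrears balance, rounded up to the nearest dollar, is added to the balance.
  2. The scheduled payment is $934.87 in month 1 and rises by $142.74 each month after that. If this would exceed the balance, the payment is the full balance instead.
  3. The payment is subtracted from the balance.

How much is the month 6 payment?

$1,648.57

Month 1: opening $7,472.08; interest $232.00 → $7,704.08; payment $934.87; balance $6,769.21
Month 2: opening $6,769.21; interest $232.00 → $7,001.21; payment $1,077.61; balance $5,923.60
Month 3: opening $5,923.60; interest $232.00 → $6,155.60; payment $1,220.35; balance $4,935.25
Month 4: opening $4,935.25; interest $232.00 → $5,167.25; payment $1,363.09; balance $3,804.16
Month 5: opening $3,804.16; interest $232.00 → $4,036.16; payment $1,505.83; balance $2,530.33
Month 6: opening $2,530.33; interest $232.00 → $2,762.33; payment $1,648.57; balance $1,113.76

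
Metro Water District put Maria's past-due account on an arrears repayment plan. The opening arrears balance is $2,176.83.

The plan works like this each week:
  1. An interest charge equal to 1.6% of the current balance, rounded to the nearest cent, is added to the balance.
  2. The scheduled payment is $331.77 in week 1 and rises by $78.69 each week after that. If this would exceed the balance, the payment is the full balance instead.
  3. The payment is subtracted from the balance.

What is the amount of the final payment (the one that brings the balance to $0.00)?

Week 1: opening $2,176.83; interest $34.83 → $2,211.66; payment $331.77; balance $1,879.89
Week 2: opening $1,879.89; interest $30.08 → $1,909.97; payment $410.46; balance $1,499.51
Week 3: opening $1,499.51; interest $23.99 → $1,523.50; payment $489.15; balance $1,034.35
Week 4: opening $1,034.35; interest $16.55 → $1,050.90; payment $567.84; balance $483.06
Week 5: opening $483.06; interest $7.73 → $490.79; payment $490.79; balance $0.00

$490.79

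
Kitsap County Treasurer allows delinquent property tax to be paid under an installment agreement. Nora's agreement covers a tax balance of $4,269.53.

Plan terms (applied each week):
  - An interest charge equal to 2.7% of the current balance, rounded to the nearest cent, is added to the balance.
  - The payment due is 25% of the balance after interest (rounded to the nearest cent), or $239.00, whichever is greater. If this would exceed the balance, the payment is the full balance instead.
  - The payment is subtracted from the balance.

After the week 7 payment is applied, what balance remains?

# | Opening | Interest | Payment | End bal
1 | $4,269.53 | $115.28 | $1,096.20 | $3,288.61
2 | $3,288.61 | $88.79 | $844.35 | $2,533.05
3 | $2,533.05 | $68.39 | $650.36 | $1,951.08
4 | $1,951.08 | $52.68 | $500.94 | $1,502.82
5 | $1,502.82 | $40.58 | $385.85 | $1,157.55
6 | $1,157.55 | $31.25 | $297.20 | $891.60
7 | $891.60 | $24.07 | $239.00 | $676.67

$676.67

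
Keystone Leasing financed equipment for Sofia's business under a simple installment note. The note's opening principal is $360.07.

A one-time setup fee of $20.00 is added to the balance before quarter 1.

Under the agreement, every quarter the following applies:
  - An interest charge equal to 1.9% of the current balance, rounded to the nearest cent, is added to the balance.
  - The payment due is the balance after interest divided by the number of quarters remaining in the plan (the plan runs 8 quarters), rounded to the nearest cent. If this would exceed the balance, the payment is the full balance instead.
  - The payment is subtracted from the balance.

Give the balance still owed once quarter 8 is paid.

Quarter 1: opening $380.07; interest $7.22 → $387.29; payment $48.41; balance $338.88
Quarter 2: opening $338.88; interest $6.44 → $345.32; payment $49.33; balance $295.99
Quarter 3: opening $295.99; interest $5.62 → $301.61; payment $50.27; balance $251.34
Quarter 4: opening $251.34; interest $4.78 → $256.12; payment $51.22; balance $204.90
Quarter 5: opening $204.90; interest $3.89 → $208.79; payment $52.20; balance $156.59
Quarter 6: opening $156.59; interest $2.98 → $159.57; payment $53.19; balance $106.38
Quarter 7: opening $106.38; interest $2.02 → $108.40; payment $54.20; balance $54.20
Quarter 8: opening $54.20; interest $1.03 → $55.23; payment $55.23; balance $0.00

$0.00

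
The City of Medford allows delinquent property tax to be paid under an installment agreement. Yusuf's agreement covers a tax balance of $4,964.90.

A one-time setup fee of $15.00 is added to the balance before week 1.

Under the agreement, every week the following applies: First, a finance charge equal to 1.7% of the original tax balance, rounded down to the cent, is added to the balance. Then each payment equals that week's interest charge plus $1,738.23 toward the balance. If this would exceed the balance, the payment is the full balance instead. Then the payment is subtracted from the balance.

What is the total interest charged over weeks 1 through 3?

# | Opening | Interest | Payment | End bal
1 | $4,979.90 | $84.40 | $1,822.63 | $3,241.67
2 | $3,241.67 | $84.40 | $1,822.63 | $1,503.44
3 | $1,503.44 | $84.40 | $1,587.84 | $0.00
Total interest: $84.40 + $84.40 + $84.40 = $253.20

$253.20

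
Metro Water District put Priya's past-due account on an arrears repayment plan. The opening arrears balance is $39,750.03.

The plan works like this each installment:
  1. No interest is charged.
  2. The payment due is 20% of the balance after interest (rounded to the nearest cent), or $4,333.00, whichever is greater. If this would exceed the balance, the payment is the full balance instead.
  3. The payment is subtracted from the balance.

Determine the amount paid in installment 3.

Installment 1: opening $39,750.03; payment $7,950.01; balance $31,800.02
Installment 2: opening $31,800.02; payment $6,360.00; balance $25,440.02
Installment 3: opening $25,440.02; payment $5,088.00; balance $20,352.02

$5,088.00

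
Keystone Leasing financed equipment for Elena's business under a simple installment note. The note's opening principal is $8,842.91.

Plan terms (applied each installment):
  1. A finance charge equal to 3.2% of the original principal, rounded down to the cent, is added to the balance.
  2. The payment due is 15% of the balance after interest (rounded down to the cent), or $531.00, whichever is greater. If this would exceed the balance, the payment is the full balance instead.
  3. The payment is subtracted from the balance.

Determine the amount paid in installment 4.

Installment 1: $8,842.91 +$282.97 interest = $9,125.88; pay $1,368.88 → $7,757.00
Installment 2: $7,757.00 +$282.97 interest = $8,039.97; pay $1,205.99 → $6,833.98
Installment 3: $6,833.98 +$282.97 interest = $7,116.95; pay $1,067.54 → $6,049.41
Installment 4: $6,049.41 +$282.97 interest = $6,332.38; pay $949.85 → $5,382.53

$949.85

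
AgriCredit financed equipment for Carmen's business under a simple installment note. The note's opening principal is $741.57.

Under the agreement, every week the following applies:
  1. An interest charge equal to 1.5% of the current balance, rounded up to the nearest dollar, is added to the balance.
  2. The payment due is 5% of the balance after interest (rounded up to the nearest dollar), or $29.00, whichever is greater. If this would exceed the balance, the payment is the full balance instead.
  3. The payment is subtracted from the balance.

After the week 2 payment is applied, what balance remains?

Week 1: opening $741.57; interest $12.00 → $753.57; payment $38.00; balance $715.57
Week 2: opening $715.57; interest $11.00 → $726.57; payment $37.00; balance $689.57

$689.57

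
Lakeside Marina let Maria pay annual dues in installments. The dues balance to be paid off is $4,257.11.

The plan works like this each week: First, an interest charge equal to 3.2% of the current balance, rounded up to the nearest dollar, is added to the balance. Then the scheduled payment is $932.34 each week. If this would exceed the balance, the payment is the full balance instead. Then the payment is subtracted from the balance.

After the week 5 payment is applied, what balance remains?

# | Opening | Interest | Payment | End bal
1 | $4,257.11 | $137.00 | $932.34 | $3,461.77
2 | $3,461.77 | $111.00 | $932.34 | $2,640.43
3 | $2,640.43 | $85.00 | $932.34 | $1,793.09
4 | $1,793.09 | $58.00 | $932.34 | $918.75
5 | $918.75 | $30.00 | $932.34 | $16.41

$16.41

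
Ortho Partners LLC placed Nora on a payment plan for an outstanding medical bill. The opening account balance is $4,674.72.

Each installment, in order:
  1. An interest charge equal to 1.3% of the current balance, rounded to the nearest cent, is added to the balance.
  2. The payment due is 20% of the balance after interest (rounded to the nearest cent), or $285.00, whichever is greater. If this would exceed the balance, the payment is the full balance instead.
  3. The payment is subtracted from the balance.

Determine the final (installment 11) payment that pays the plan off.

Installment 1: $4,674.72 +$60.77 interest = $4,735.49; pay $947.10 → $3,788.39
Installment 2: $3,788.39 +$49.25 interest = $3,837.64; pay $767.53 → $3,070.11
Installment 3: $3,070.11 +$39.91 interest = $3,110.02; pay $622.00 → $2,488.02
Installment 4: $2,488.02 +$32.34 interest = $2,520.36; pay $504.07 → $2,016.29
Installment 5: $2,016.29 +$26.21 interest = $2,042.50; pay $408.50 → $1,634.00
Installment 6: $1,634.00 +$21.24 interest = $1,655.24; pay $331.05 → $1,324.19
Installment 7: $1,324.19 +$17.21 interest = $1,341.40; pay $285.00 → $1,056.40
Installment 8: $1,056.40 +$13.73 interest = $1,070.13; pay $285.00 → $785.13
Installment 9: $785.13 +$10.21 interest = $795.34; pay $285.00 → $510.34
Installment 10: $510.34 +$6.63 interest = $516.97; pay $285.00 → $231.97
Installment 11: $231.97 +$3.02 interest = $234.99; pay $234.99 → $0.00

$234.99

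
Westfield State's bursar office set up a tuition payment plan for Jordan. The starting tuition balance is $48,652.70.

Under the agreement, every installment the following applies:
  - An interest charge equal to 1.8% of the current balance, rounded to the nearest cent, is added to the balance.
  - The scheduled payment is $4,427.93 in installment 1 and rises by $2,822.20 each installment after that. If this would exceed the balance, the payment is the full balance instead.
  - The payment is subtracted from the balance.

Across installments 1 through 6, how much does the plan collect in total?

# | Opening | Interest | Payment | End bal
1 | $48,652.70 | $875.75 | $4,427.93 | $45,100.52
2 | $45,100.52 | $811.81 | $7,250.13 | $38,662.20
3 | $38,662.20 | $695.92 | $10,072.33 | $29,285.79
4 | $29,285.79 | $527.14 | $12,894.53 | $16,918.40
5 | $16,918.40 | $304.53 | $15,716.73 | $1,506.20
6 | $1,506.20 | $27.11 | $1,533.31 | $0.00
Total paid: $51,894.96

$51,894.96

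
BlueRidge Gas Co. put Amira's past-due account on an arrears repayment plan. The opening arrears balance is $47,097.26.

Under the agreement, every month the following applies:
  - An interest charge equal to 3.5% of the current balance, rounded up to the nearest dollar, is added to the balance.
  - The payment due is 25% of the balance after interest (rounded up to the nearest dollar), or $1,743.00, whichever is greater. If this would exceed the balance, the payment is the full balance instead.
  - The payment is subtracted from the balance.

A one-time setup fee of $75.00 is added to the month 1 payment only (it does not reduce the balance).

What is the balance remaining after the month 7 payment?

Month 1: $47,097.26 +$1,649.00 interest = $48,746.26; pay $12,187.00 (+ $75.00 fee) → $36,559.26
Month 2: $36,559.26 +$1,280.00 interest = $37,839.26; pay $9,460.00 → $28,379.26
Month 3: $28,379.26 +$994.00 interest = $29,373.26; pay $7,344.00 → $22,029.26
Month 4: $22,029.26 +$772.00 interest = $22,801.26; pay $5,701.00 → $17,100.26
Month 5: $17,100.26 +$599.00 interest = $17,699.26; pay $4,425.00 → $13,274.26
Month 6: $13,274.26 +$465.00 interest = $13,739.26; pay $3,435.00 → $10,304.26
Month 7: $10,304.26 +$361.00 interest = $10,665.26; pay $2,667.00 → $7,998.26

$7,998.26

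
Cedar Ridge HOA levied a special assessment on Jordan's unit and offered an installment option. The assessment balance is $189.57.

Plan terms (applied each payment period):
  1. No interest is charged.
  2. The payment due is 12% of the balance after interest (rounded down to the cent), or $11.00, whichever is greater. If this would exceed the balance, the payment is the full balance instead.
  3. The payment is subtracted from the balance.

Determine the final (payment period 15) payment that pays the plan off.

Payment period 1: $189.57 − $22.74 → $166.83
Payment period 2: $166.83 − $20.01 → $146.82
Payment period 3: $146.82 − $17.61 → $129.21
Payment period 4: $129.21 − $15.50 → $113.71
Payment period 5: $113.71 − $13.64 → $100.07
Payment period 6: $100.07 − $12.00 → $88.07
Payment period 7: $88.07 − $11.00 → $77.07
Payment period 8: $77.07 − $11.00 → $66.07
Payment period 9: $66.07 − $11.00 → $55.07
Payment period 10: $55.07 − $11.00 → $44.07
Payment period 11: $44.07 − $11.00 → $33.07
Payment period 12: $33.07 − $11.00 → $22.07
Payment period 13: $22.07 − $11.00 → $11.07
Payment period 14: $11.07 − $11.00 → $0.07
Payment period 15: $0.07 − $0.07 → $0.00

$0.07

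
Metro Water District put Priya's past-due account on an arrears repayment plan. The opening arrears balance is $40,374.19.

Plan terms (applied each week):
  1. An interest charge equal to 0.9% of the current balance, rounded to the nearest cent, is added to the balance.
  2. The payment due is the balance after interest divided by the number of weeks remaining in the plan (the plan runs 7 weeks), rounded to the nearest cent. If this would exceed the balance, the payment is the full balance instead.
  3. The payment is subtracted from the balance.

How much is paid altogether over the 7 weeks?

$41,854.13

Week 1: $40,374.19 +$363.37 interest = $40,737.56; pay $5,819.65 → $34,917.91
Week 2: $34,917.91 +$314.26 interest = $35,232.17; pay $5,872.03 → $29,360.14
Week 3: $29,360.14 +$264.24 interest = $29,624.38; pay $5,924.88 → $23,699.50
Week 4: $23,699.50 +$213.30 interest = $23,912.80; pay $5,978.20 → $17,934.60
Week 5: $17,934.60 +$161.41 interest = $18,096.01; pay $6,032.00 → $12,064.01
Week 6: $12,064.01 +$108.58 interest = $12,172.59; pay $6,086.30 → $6,086.29
Week 7: $6,086.29 +$54.78 interest = $6,141.07; pay $6,141.07 → $0.00
Total paid: $41,854.13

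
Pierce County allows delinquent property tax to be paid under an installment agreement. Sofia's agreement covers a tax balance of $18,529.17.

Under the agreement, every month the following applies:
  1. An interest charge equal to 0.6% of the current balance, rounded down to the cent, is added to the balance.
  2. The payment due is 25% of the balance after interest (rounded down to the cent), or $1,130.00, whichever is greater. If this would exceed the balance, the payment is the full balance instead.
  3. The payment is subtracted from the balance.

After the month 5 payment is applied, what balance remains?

# | Opening | Interest | Payment | End bal
1 | $18,529.17 | $111.17 | $4,660.08 | $13,980.26
2 | $13,980.26 | $83.88 | $3,516.03 | $10,548.11
3 | $10,548.11 | $63.28 | $2,652.84 | $7,958.55
4 | $7,958.55 | $47.75 | $2,001.57 | $6,004.73
5 | $6,004.73 | $36.02 | $1,510.18 | $4,530.57

$4,530.57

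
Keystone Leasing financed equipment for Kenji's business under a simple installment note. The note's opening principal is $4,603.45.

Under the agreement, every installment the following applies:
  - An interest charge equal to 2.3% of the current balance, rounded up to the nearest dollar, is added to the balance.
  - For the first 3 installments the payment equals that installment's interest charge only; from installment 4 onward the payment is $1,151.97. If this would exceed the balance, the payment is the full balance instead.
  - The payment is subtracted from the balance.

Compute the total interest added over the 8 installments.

$604.00

Installment 1: $4,603.45 +$106.00 interest = $4,709.45; pay $106.00 → $4,603.45
Installment 2: $4,603.45 +$106.00 interest = $4,709.45; pay $106.00 → $4,603.45
Installment 3: $4,603.45 +$106.00 interest = $4,709.45; pay $106.00 → $4,603.45
Installment 4: $4,603.45 +$106.00 interest = $4,709.45; pay $1,151.97 → $3,557.48
Installment 5: $3,557.48 +$82.00 interest = $3,639.48; pay $1,151.97 → $2,487.51
Installment 6: $2,487.51 +$58.00 interest = $2,545.51; pay $1,151.97 → $1,393.54
Installment 7: $1,393.54 +$33.00 interest = $1,426.54; pay $1,151.97 → $274.57
Installment 8: $274.57 +$7.00 interest = $281.57; pay $281.57 → $0.00
Total interest: $106.00 + $106.00 + $106.00 + $106.00 + $82.00 + $58.00 + $33.00 + $7.00 = $604.00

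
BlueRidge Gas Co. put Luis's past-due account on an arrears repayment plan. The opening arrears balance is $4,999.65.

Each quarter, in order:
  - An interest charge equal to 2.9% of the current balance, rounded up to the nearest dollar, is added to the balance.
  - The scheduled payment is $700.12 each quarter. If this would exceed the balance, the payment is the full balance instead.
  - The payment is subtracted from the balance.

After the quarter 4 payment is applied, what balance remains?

Quarter 1: $4,999.65 +$145.00 interest = $5,144.65; pay $700.12 → $4,444.53
Quarter 2: $4,444.53 +$129.00 interest = $4,573.53; pay $700.12 → $3,873.41
Quarter 3: $3,873.41 +$113.00 interest = $3,986.41; pay $700.12 → $3,286.29
Quarter 4: $3,286.29 +$96.00 interest = $3,382.29; pay $700.12 → $2,682.17

$2,682.17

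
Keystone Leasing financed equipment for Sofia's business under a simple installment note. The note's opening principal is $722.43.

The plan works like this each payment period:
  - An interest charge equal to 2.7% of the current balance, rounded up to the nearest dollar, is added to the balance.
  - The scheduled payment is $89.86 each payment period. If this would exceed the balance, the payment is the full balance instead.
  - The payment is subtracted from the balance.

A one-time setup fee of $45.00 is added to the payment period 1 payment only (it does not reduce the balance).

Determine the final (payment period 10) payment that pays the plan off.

$21.69

# | Opening | Interest | Payment | Fee | End bal
1 | $722.43 | $20.00 | $89.86 | $45.00 | $652.57
2 | $652.57 | $18.00 | $89.86 | — | $580.71
3 | $580.71 | $16.00 | $89.86 | — | $506.85
4 | $506.85 | $14.00 | $89.86 | — | $430.99
5 | $430.99 | $12.00 | $89.86 | — | $353.13
6 | $353.13 | $10.00 | $89.86 | — | $273.27
7 | $273.27 | $8.00 | $89.86 | — | $191.41
8 | $191.41 | $6.00 | $89.86 | — | $107.55
9 | $107.55 | $3.00 | $89.86 | — | $20.69
10 | $20.69 | $1.00 | $21.69 | — | $0.00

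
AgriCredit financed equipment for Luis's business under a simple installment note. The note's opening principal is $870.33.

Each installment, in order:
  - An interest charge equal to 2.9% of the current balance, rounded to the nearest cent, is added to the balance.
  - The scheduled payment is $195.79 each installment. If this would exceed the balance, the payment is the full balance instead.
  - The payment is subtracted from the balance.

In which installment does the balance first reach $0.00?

Installment 1: $870.33 +$25.24 interest = $895.57; pay $195.79 → $699.78
Installment 2: $699.78 +$20.29 interest = $720.07; pay $195.79 → $524.28
Installment 3: $524.28 +$15.20 interest = $539.48; pay $195.79 → $343.69
Installment 4: $343.69 +$9.97 interest = $353.66; pay $195.79 → $157.87
Installment 5: $157.87 +$4.58 interest = $162.45; pay $162.45 → $0.00
Balance reaches $0.00 in installment 5.

5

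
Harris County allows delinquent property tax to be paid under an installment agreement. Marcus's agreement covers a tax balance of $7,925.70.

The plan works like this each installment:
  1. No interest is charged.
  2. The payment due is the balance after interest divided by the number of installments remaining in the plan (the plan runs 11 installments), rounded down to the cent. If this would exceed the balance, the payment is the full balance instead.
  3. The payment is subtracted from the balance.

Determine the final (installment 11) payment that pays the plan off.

Installment 1: opening $7,925.70; payment $720.51; balance $7,205.19
Installment 2: opening $7,205.19; payment $720.51; balance $6,484.68
Installment 3: opening $6,484.68; payment $720.52; balance $5,764.16
Installment 4: opening $5,764.16; payment $720.52; balance $5,043.64
Installment 5: opening $5,043.64; payment $720.52; balance $4,323.12
Installment 6: opening $4,323.12; payment $720.52; balance $3,602.60
Installment 7: opening $3,602.60; payment $720.52; balance $2,882.08
Installment 8: opening $2,882.08; payment $720.52; balance $2,161.56
Installment 9: opening $2,161.56; payment $720.52; balance $1,441.04
Installment 10: opening $1,441.04; payment $720.52; balance $720.52
Installment 11: opening $720.52; payment $720.52; balance $0.00

$720.52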